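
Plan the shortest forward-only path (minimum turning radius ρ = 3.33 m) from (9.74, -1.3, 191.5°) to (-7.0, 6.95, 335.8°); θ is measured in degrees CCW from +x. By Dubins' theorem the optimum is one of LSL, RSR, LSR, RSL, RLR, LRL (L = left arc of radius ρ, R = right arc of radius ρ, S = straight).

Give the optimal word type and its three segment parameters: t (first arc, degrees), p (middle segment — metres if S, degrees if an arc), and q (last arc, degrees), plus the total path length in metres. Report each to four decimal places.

Let ψ = atan2(Δy, Δx) = atan2(8.25, -16.74) = 153.7645° be the start→goal bearing.
Normalize: d = |goal − start| / ρ = 18.662532/3.33 = 5.604364, α = (θ_start − ψ) mod 360° = 37.7355° = 0.658609 rad, β = (θ_goal − ψ) mod 360° = 182.0355° = 3.177119 rad.
Common terms: sin α = 0.612018, cos α = 0.790844, sin β = -0.035519, cos β = -0.999369, cos(α−β) = -0.812084, d² = 31.408895. Work in radians in the unit-radius frame; every candidate has L = ρ·(t + p + q).
LSL: p² = 2 + d² − 2cos(α−β) + 2d(sin α − sin β) = 42.291127; p = √p² = 6.503163; φ = atan2(cos β − cos α, d + sin α − sin β) = -0.278885 rad; t = (φ − α) mod 2π = 5.345691 rad, q = (β − φ) mod 2π = 3.456004 rad → L = 3.33·(5.345691 + 6.503163 + 3.456004) = 3.33·15.304858 = 50.965178 m
RSR: p² = 2 + d² − 2cos(α−β) + 2d(sin β − sin α) = 27.774998; p = √p² = 5.270199; φ = atan2(cos α − cos β, d − sin α + sin β) = 0.346583 rad; t = (α − φ) mod 2π = 0.312026 rad, q = (φ − β) mod 2π = 3.452649 rad → L = 3.33·(0.312026 + 5.270199 + 3.452649) = 3.33·9.034874 = 30.086131 m
LSR: p² = d² − 2 + 2cos(α−β) + 2d(sin α + sin β) = 34.246541; p = √p² = 5.852054; φ = atan2(−cos α − cos β, d + sin α + sin β) − atan2(−2, p) = 0.363040 rad; t = (φ − α) mod 2π = 5.987616 rad, q = (φ − β) mod 2π = 3.469106 rad → L = 3.33·(5.987616 + 5.852054 + 3.469106) = 3.33·15.308776 = 50.978225 m
RSL: p² = d² − 2 + 2cos(α−β) − 2d(sin α + sin β) = 21.322915; p = √p² = 4.617674; φ = atan2(cos α + cos β, d − sin α − sin β) − atan2(2, p) = -0.450177 rad; t = (α − φ) mod 2π = 1.108786 rad, q = (β − φ) mod 2π = 3.627296 rad → L = 3.33·(1.108786 + 4.617674 + 3.627296) = 3.33·9.353757 = 31.148010 m
RLR: c = (6 − d² + 2cos(α−β) + 2d(sin α − sin β))/8 = -2.471875, |c| > 1 → infeasible
LRL: c = (6 − d² + 2cos(α−β) − 2d(sin α − sin β))/8 = -4.286391, |c| > 1 → infeasible
Shortest: RSR with L = 30.086131 m ≈ 30.0861 m
Convert RSR to answer units (arcs ×180/π): t = 0.312026·180/π = 17.8778°, p = ρ·p = 3.33·5.270199 = 17.5498 m, q = 3.452649·180/π = 197.8222°, L = 30.0861 m.

RSR: t = 17.8778°, p = 17.5498 m, q = 197.8222°, L = 30.0861 m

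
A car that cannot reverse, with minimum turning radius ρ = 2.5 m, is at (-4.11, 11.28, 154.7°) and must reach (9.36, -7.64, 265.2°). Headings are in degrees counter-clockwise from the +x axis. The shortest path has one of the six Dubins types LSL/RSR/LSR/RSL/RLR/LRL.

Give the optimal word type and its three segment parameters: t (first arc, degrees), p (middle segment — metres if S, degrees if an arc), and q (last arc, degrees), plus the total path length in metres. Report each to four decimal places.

Let ψ = atan2(Δy, Δx) = atan2(-18.92, 13.47) = -54.5512° be the start→goal bearing.
Normalize: d = |goal − start| / ρ = 23.225144/2.5 = 9.290057, α = (θ_start − ψ) mod 360° = 209.2512° = 3.652123 rad, β = (θ_goal − ψ) mod 360° = 319.7512° = 5.580712 rad.
Common terms: sin α = -0.488640, cos α = -0.872486, sin β = -0.646108, cos β = 0.763246, cos(α−β) = -0.350207, d² = 86.305168. Work in radians in the unit-radius frame; every candidate has L = ρ·(t + p + q).
LSL: p² = 2 + d² − 2cos(α−β) + 2d(sin α − sin β) = 91.931353; p = √p² = 9.588084; φ = atan2(cos β − cos α, d + sin α − sin β) = 0.171439 rad; t = (φ − α) mod 2π = 2.802502 rad, q = (β − φ) mod 2π = 5.409273 rad → L = 2.5·(2.802502 + 9.588084 + 5.409273) = 2.5·17.799858 = 44.499645 m
RSR: p² = 2 + d² − 2cos(α−β) + 2d(sin β − sin α) = 86.079813; p = √p² = 9.277921; φ = atan2(cos α − cos β, d − sin α + sin β) = -0.177230 rad; t = (α − φ) mod 2π = 3.829353 rad, q = (φ − β) mod 2π = 0.525244 rad → L = 2.5·(3.829353 + 9.277921 + 0.525244) = 2.5·13.632517 = 34.081293 m
LSR: p² = d² − 2 + 2cos(α−β) + 2d(sin α + sin β) = 62.521013; p = √p² = 7.907023; φ = atan2(−cos α − cos β, d + sin α + sin β) − atan2(−2, p) = 0.261138 rad; t = (φ − α) mod 2π = 2.892200 rad, q = (φ − β) mod 2π = 0.963611 rad → L = 2.5·(2.892200 + 7.907023 + 0.963611) = 2.5·11.762834 = 29.407086 m
RSL: p² = d² − 2 + 2cos(α−β) − 2d(sin α + sin β) = 104.688493; p = √p² = 10.231740; φ = atan2(cos α + cos β, d − sin α − sin β) − atan2(2, p) = -0.203515 rad; t = (α − φ) mod 2π = 3.855637 rad, q = (β − φ) mod 2π = 5.784226 rad → L = 2.5·(3.855637 + 10.231740 + 5.784226) = 2.5·19.871603 = 49.679008 m
RLR: c = (6 − d² + 2cos(α−β) + 2d(sin α − sin β))/8 = -9.759977, |c| > 1 → infeasible
LRL: c = (6 − d² + 2cos(α−β) − 2d(sin α − sin β))/8 = -10.491419, |c| > 1 → infeasible
Shortest: LSR with L = 29.407086 m ≈ 29.4071 m
Convert LSR to answer units (arcs ×180/π): t = 2.892200·180/π = 165.7109°, p = ρ·p = 2.5·7.907023 = 19.7676 m, q = 0.963611·180/π = 55.2109°, L = 29.4071 m.

LSR: t = 165.7109°, p = 19.7676 m, q = 55.2109°, L = 29.4071 m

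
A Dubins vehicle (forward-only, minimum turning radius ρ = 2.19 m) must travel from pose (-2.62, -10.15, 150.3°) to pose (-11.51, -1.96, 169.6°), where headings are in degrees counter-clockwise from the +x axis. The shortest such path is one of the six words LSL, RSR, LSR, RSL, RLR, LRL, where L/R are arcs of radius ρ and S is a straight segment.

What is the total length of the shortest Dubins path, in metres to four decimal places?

12.1633 m

Let ψ = atan2(Δy, Δx) = atan2(8.19, -8.89) = 137.3469° be the start→goal bearing.
Normalize: d = |goal − start| / ρ = 12.087522/2.19 = 5.519417, α = (θ_start − ψ) mod 360° = 12.9531° = 0.226075 rad, β = (θ_goal − ψ) mod 360° = 32.2531° = 0.562923 rad.
Common terms: sin α = 0.224154, cos α = 0.974554, sin β = 0.533661, cos β = 0.845699, cos(α−β) = 0.943801, d² = 30.463960. Work in radians in the unit-radius frame; every candidate has L = ρ·(t + p + q).
LSL: p² = 2 + d² − 2cos(α−β) + 2d(sin α − sin β) = 27.159764; p = √p² = 5.211503; φ = atan2(cos β − cos α, d + sin α − sin β) = -0.024728 rad; t = (φ − α) mod 2π = 6.032383 rad, q = (β − φ) mod 2π = 0.587651 rad → L = 2.19·(6.032383 + 5.211503 + 0.587651) = 2.19·11.831537 = 25.911066 m
RSR: p² = 2 + d² − 2cos(α−β) + 2d(sin β − sin α) = 33.992953; p = √p² = 5.830348; φ = atan2(cos α − cos β, d − sin α + sin β) = 0.022103 rad; t = (α − φ) mod 2π = 0.203972 rad, q = (φ − β) mod 2π = 5.742365 rad → L = 2.19·(0.203972 + 5.830348 + 5.742365) = 2.19·11.776684 = 25.790939 m
LSR: p² = d² − 2 + 2cos(α−β) + 2d(sin α + sin β) = 38.716950; p = √p² = 6.222295; φ = atan2(−cos α − cos β, d + sin α + sin β) − atan2(−2, p) = 0.028759 rad; t = (φ − α) mod 2π = 6.085869 rad, q = (φ − β) mod 2π = 5.749021 rad → L = 2.19·(6.085869 + 6.222295 + 5.749021) = 2.19·18.057185 = 39.545235 m
RSL: p² = d² − 2 + 2cos(α−β) − 2d(sin α + sin β) = 21.986174; p = √p² = 4.688942; φ = atan2(cos α + cos β, d − sin α − sin β) − atan2(2, p) = -0.038035 rad; t = (α − φ) mod 2π = 0.264110 rad, q = (β − φ) mod 2π = 0.600958 rad → L = 2.19·(0.264110 + 4.688942 + 0.600958) = 2.19·5.554010 = 12.163281 m
RLR: c = (6 − d² + 2cos(α−β) + 2d(sin α − sin β))/8 = -3.249119, |c| > 1 → infeasible
LRL: c = (6 − d² + 2cos(α−β) − 2d(sin α − sin β))/8 = -2.394971, |c| > 1 → infeasible
Shortest: RSL with L = 12.163281 m ≈ 12.1633 m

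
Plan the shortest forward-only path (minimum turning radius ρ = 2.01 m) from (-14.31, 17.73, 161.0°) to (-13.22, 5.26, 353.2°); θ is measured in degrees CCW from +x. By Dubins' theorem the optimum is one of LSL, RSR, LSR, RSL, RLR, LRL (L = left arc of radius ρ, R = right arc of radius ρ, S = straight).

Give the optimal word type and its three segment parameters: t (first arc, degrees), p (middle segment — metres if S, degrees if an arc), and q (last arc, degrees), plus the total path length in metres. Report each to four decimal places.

Let ψ = atan2(Δy, Δx) = atan2(-12.47, 1.09) = -85.0045° be the start→goal bearing.
Normalize: d = |goal − start| / ρ = 12.517548/2.01 = 6.227636, α = (θ_start − ψ) mod 360° = 246.0045° = 4.293588 rad, β = (θ_goal − ψ) mod 360° = 78.2045° = 1.364926 rad.
Common terms: sin α = -0.913577, cos α = -0.406665, sin β = 0.978883, cos β = 0.204419, cos(α−β) = -0.977416, d² = 38.783446. Work in radians in the unit-radius frame; every candidate has L = ρ·(t + p + q).
LSL: p² = 2 + d² − 2cos(α−β) + 2d(sin α − sin β) = 19.167166; p = √p² = 4.378032; φ = atan2(cos β − cos α, d + sin α − sin β) = 0.140037 rad; t = (φ − α) mod 2π = 2.129634 rad, q = (β − φ) mod 2π = 1.224889 rad → L = 2.01·(2.129634 + 4.378032 + 1.224889) = 2.01·7.732555 = 15.542436 m
RSR: p² = 2 + d² − 2cos(α−β) + 2d(sin β − sin α) = 66.309389; p = √p² = 8.143058; φ = atan2(cos α − cos β, d − sin α + sin β) = -0.075114 rad; t = (α − φ) mod 2π = 4.368702 rad, q = (φ − β) mod 2π = 4.843145 rad → L = 2.01·(4.368702 + 8.143058 + 4.843145) = 2.01·17.354906 = 34.883360 m
LSR: p² = d² − 2 + 2cos(α−β) + 2d(sin α + sin β) = 35.642019; p = √p² = 5.970094; φ = atan2(−cos α − cos β, d + sin α + sin β) − atan2(−2, p) = 0.355380 rad; t = (φ − α) mod 2π = 2.344977 rad, q = (φ − β) mod 2π = 5.273640 rad → L = 2.01·(2.344977 + 5.970094 + 5.273640) = 2.01·13.588710 = 27.313308 m
RSL: p² = d² − 2 + 2cos(α−β) − 2d(sin α + sin β) = 34.015209; p = √p² = 5.832256; φ = atan2(cos α + cos β, d − sin α − sin β) − atan2(2, p) = -0.363162 rad; t = (α − φ) mod 2π = 4.656750 rad, q = (β − φ) mod 2π = 1.728088 rad → L = 2.01·(4.656750 + 5.832256 + 1.728088) = 2.01·12.217094 = 24.556358 m
RLR: c = (6 − d² + 2cos(α−β) + 2d(sin α − sin β))/8 = -7.288674, |c| > 1 → infeasible
LRL: c = (6 − d² + 2cos(α−β) − 2d(sin α − sin β))/8 = -1.395896, |c| > 1 → infeasible
Shortest: LSL with L = 15.542436 m ≈ 15.5424 m
Convert LSL to answer units (arcs ×180/π): t = 2.129634·180/π = 122.0190°, p = ρ·p = 2.01·4.378032 = 8.7998 m, q = 1.224889·180/π = 70.1810°, L = 15.5424 m.

LSL: t = 122.0190°, p = 8.7998 m, q = 70.1810°, L = 15.5424 m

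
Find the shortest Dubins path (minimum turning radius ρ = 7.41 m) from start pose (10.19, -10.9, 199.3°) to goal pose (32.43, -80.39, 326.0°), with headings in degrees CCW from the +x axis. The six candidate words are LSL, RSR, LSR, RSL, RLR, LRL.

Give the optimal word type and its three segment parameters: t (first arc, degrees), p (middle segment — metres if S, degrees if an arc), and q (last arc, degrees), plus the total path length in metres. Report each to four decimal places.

LSL: t = 93.7120°, p = 61.2254 m, q = 32.9880°, L = 77.6114 m

Let ψ = atan2(Δy, Δx) = atan2(-69.49, 22.24) = -72.2529° be the start→goal bearing.
Normalize: d = |goal − start| / ρ = 72.962166/7.41 = 9.846446, α = (θ_start − ψ) mod 360° = 271.5529° = 4.739493 rad, β = (θ_goal − ψ) mod 360° = 38.2529° = 0.667640 rad.
Common terms: sin α = -0.999633, cos α = 0.027101, sin β = 0.619134, cos β = 0.785285, cos(α−β) = -0.597625, d² = 96.952502. Work in radians in the unit-radius frame; every candidate has L = ρ·(t + p + q).
LSL: p² = 2 + d² − 2cos(α−β) + 2d(sin α − sin β) = 68.269551; p = √p² = 8.262539; φ = atan2(cos β − cos α, d + sin α − sin β) = 0.091891 rad; t = (φ − α) mod 2π = 1.635583 rad, q = (β − φ) mod 2π = 0.575749 rad → L = 7.41·(1.635583 + 8.262539 + 0.575749) = 7.41·10.473871 = 77.611385 m
RSR: p² = 2 + d² − 2cos(α−β) + 2d(sin β − sin α) = 132.025955; p = √p² = 11.490255; φ = atan2(cos α − cos β, d − sin α + sin β) = -0.066033 rad; t = (α − φ) mod 2π = 4.805526 rad, q = (φ − β) mod 2π = 5.549513 rad → L = 7.41·(4.805526 + 11.490255 + 5.549513) = 7.41·21.845293 = 161.873623 m
LSR: p² = d² − 2 + 2cos(α−β) + 2d(sin α + sin β) = 86.264135; p = √p² = 9.287849; φ = atan2(−cos α − cos β, d + sin α + sin β) − atan2(−2, p) = 0.126484 rad; t = (φ − α) mod 2π = 1.670177 rad, q = (φ − β) mod 2π = 5.742030 rad → L = 7.41·(1.670177 + 9.287849 + 5.742030) = 7.41·16.700056 = 123.747412 m
RSL: p² = d² − 2 + 2cos(α−β) − 2d(sin α + sin β) = 101.250369; p = √p² = 10.062324; φ = atan2(cos α + cos β, d − sin α − sin β) − atan2(2, p) = -0.116935 rad; t = (α − φ) mod 2π = 4.856428 rad, q = (β − φ) mod 2π = 0.784574 rad → L = 7.41·(4.856428 + 10.062324 + 0.784574) = 7.41·15.703326 = 116.361648 m
RLR: c = (6 − d² + 2cos(α−β) + 2d(sin α − sin β))/8 = -15.503244, |c| > 1 → infeasible
LRL: c = (6 − d² + 2cos(α−β) − 2d(sin α − sin β))/8 = -7.533694, |c| > 1 → infeasible
Shortest: LSL with L = 77.611385 m ≈ 77.6114 m
Convert LSL to answer units (arcs ×180/π): t = 1.635583·180/π = 93.7120°, p = ρ·p = 7.41·8.262539 = 61.2254 m, q = 0.575749·180/π = 32.9880°, L = 77.6114 m.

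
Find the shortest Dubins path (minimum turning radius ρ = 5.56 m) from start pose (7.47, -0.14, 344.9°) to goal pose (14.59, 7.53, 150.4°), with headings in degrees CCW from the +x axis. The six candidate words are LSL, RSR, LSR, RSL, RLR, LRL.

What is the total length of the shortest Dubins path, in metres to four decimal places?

Let ψ = atan2(Δy, Δx) = atan2(7.67, 7.12) = 47.1297° be the start→goal bearing.
Normalize: d = |goal − start| / ρ = 10.465338/5.56 = 1.882255, α = (θ_start − ψ) mod 360° = 297.7703° = 5.197072 rad, β = (θ_goal − ψ) mod 360° = 103.2703° = 1.802407 rad.
Common terms: sin α = -0.884823, cos α = 0.465928, sin β = 0.973298, cos β = -0.229545, cos(α−β) = -0.968148, d² = 3.542884. Work in radians in the unit-radius frame; every candidate has L = ρ·(t + p + q).
LSL: p² = 2 + d² − 2cos(α−β) + 2d(sin α − sin β) = 0.484266; p = √p² = 0.695892; φ = atan2(cos β − cos α, d + sin α − sin β) = -1.536108 rad; t = (φ − α) mod 2π = 5.833190 rad, q = (β − φ) mod 2π = 3.338515 rad → L = 5.56·(5.833190 + 0.695892 + 3.338515) = 5.56·9.867597 = 54.863841 m
RSR: p² = 2 + d² − 2cos(α−β) + 2d(sin β − sin α) = 14.474093; p = √p² = 3.804483; φ = atan2(cos α − cos β, d − sin α + sin β) = 0.183837 rad; t = (α − φ) mod 2π = 5.013235 rad, q = (φ − β) mod 2π = 4.664616 rad → L = 5.56·(5.013235 + 3.804483 + 4.664616) = 5.56·13.482334 = 74.961777 m
LSR: p² = d² − 2 + 2cos(α−β) + 2d(sin α + sin β) = -0.060345 < 0 → infeasible
RSL: p² = d² − 2 + 2cos(α−β) − 2d(sin α + sin β) = -0.726478 < 0 → infeasible
RLR: c = (6 − d² + 2cos(α−β) + 2d(sin α − sin β))/8 = -0.809262; p = 2π − arccos c = 3.769495 rad; φ = atan2(cos α − cos β, d − sin α + sin β) = 0.183837 rad; t = (α − φ + p/2) mod 2π = 0.614797 rad, q = (α − β − t + p) mod 2π = 0.266178 rad → L = 5.56·(0.614797 + 3.769495 + 0.266178) = 5.56·4.650470 = 25.856613 m
LRL: c = (6 − d² + 2cos(α−β) − 2d(sin α − sin β))/8 = 0.939467; p = 2π − arccos c = 5.933460 rad; φ = atan2(cos β − cos α, d + sin α − sin β) = -1.536108 rad; t = (φ − α + p/2) mod 2π = 2.516735 rad, q = (β − α − t + p) mod 2π = 0.022059 rad → L = 5.56·(2.516735 + 5.933460 + 0.022059) = 5.56·8.472254 = 47.105732 m
Shortest: RLR with L = 25.856613 m ≈ 25.8566 m

25.8566 m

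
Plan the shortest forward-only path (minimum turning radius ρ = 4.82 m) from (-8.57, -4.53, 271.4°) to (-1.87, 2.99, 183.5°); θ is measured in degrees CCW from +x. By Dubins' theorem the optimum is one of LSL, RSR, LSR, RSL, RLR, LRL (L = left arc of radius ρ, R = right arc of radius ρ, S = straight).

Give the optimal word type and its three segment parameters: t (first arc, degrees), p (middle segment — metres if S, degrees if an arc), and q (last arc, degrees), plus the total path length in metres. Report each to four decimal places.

Let ψ = atan2(Δy, Δx) = atan2(7.52, 6.70) = 48.3003° be the start→goal bearing.
Normalize: d = |goal − start| / ρ = 10.071763/4.82 = 2.089577, α = (θ_start − ψ) mod 360° = 223.0997° = 3.893824 rad, β = (θ_goal − ψ) mod 360° = 135.1997° = 2.359680 rad.
Common terms: sin α = -0.683270, cos α = -0.730166, sin β = 0.704638, cos β = -0.709567, cos(α−β) = 0.036644, d² = 4.366333. Work in radians in the unit-radius frame; every candidate has L = ρ·(t + p + q).
LSL: p² = 2 + d² − 2cos(α−β) + 2d(sin α − sin β) = 0.492764; p = √p² = 0.701972; φ = atan2(cos β − cos α, d + sin α − sin β) = 0.029349 rad; t = (φ − α) mod 2π = 2.418711 rad, q = (β − φ) mod 2π = 2.330330 rad → L = 4.82·(2.418711 + 0.701972 + 2.330330) = 4.82·5.451013 = 26.273881 m
RSR: p² = 2 + d² − 2cos(α−β) + 2d(sin β − sin α) = 12.093327; p = √p² = 3.477546; φ = atan2(cos α − cos β, d − sin α + sin β) = -0.005924 rad; t = (α − φ) mod 2π = 3.899748 rad, q = (φ − β) mod 2π = 3.917582 rad → L = 4.82·(3.899748 + 3.477546 + 3.917582) = 4.82·11.294876 = 54.441302 m
LSR: p² = d² − 2 + 2cos(α−β) + 2d(sin α + sin β) = 2.528923; p = √p² = 1.590259; φ = atan2(−cos α − cos β, d + sin α + sin β) − atan2(−2, p) = 1.497597 rad; t = (φ − α) mod 2π = 3.886959 rad, q = (φ − β) mod 2π = 5.421103 rad → L = 4.82·(3.886959 + 1.590259 + 5.421103) = 4.82·10.898320 = 52.529905 m
RSL: p² = d² − 2 + 2cos(α−β) − 2d(sin α + sin β) = 2.350318; p = √p² = 1.533075; φ = atan2(cos α + cos β, d − sin α − sin β) − atan2(2, p) = -1.524916 rad; t = (α − φ) mod 2π = 5.418740 rad, q = (β − φ) mod 2π = 3.884595 rad → L = 4.82·(5.418740 + 1.533075 + 3.884595) = 4.82·10.836410 = 52.231497 m
RLR: c = (6 − d² + 2cos(α−β) + 2d(sin α − sin β))/8 = -0.511666; p = 2π − arccos c = 4.175266 rad; φ = atan2(cos α − cos β, d − sin α + sin β) = -0.005924 rad; t = (α − φ + p/2) mod 2π = 5.987381 rad, q = (α − β − t + p) mod 2π = 6.005215 rad → L = 4.82·(5.987381 + 4.175266 + 6.005215) = 4.82·16.167862 = 77.929097 m
LRL: c = (6 − d² + 2cos(α−β) − 2d(sin α − sin β))/8 = 0.938404; p = 2π − arccos c = 5.930372 rad; φ = atan2(cos β − cos α, d + sin α − sin β) = 0.029349 rad; t = (φ − α + p/2) mod 2π = 5.383897 rad, q = (β − α − t + p) mod 2π = 5.295517 rad → L = 4.82·(5.383897 + 5.930372 + 5.295517) = 4.82·16.609786 = 80.059167 m
Shortest: LSL with L = 26.273881 m ≈ 26.2739 m
Convert LSL to answer units (arcs ×180/π): t = 2.418711·180/π = 138.5819°, p = ρ·p = 4.82·0.701972 = 3.3835 m, q = 2.330330·180/π = 133.5181°, L = 26.2739 m.

LSL: t = 138.5819°, p = 3.3835 m, q = 133.5181°, L = 26.2739 m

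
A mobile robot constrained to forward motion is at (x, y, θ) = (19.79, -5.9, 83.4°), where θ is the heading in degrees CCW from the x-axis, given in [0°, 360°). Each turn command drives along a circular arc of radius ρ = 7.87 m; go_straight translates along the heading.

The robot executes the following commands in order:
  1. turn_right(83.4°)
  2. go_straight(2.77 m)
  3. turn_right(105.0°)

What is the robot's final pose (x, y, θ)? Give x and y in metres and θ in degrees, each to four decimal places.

(37.9797, -8.8415, 255.0000°)

set_pose: (x, y, θ) = (19.7900, -5.9000, 83.4000°), ρ = 7.87
turn_right(83.4°): centre at ρ to the right, rotate −83.4° → (27.6078, 1.0654, 0.0000°)
go_straight(2.77): x += 2.77·cos θ, y += 2.77·sin θ → (30.3778, 1.0654, 0.0000°)
turn_right(105.0°): centre at ρ to the right, rotate −105.0° → (37.9797, -8.8415, -105.0000° ≡ 255.0000°)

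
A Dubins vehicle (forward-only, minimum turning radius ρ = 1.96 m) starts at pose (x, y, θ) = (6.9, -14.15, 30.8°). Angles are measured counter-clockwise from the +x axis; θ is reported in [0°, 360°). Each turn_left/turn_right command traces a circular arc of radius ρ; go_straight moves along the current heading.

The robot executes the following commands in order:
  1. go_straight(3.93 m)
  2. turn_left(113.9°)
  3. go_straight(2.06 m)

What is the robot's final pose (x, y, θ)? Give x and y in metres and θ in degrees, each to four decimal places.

set_pose: (x, y, θ) = (6.9000, -14.1500, 30.8000°), ρ = 1.96
go_straight(3.93): x += 3.93·cos θ, y += 3.93·sin θ → (10.2757, -12.1377, 30.8000°)
turn_left(113.9°): centre at ρ to the left, rotate +113.9° → (10.4047, -8.8545, 144.7000°)
go_straight(2.06): x += 2.06·cos θ, y += 2.06·sin θ → (8.7235, -7.6641, 144.7000°)

(8.7235, -7.6641, 144.7000°)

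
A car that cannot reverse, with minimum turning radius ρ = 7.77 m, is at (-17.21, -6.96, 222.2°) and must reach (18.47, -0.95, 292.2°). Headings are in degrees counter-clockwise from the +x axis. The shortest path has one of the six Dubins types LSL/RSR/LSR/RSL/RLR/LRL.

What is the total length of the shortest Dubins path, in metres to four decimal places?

Let ψ = atan2(Δy, Δx) = atan2(6.01, 35.68) = 9.5612° be the start→goal bearing.
Normalize: d = |goal − start| / ρ = 36.182627/7.77 = 4.656709, α = (θ_start − ψ) mod 360° = 212.6388° = 3.711246 rad, β = (θ_goal − ψ) mod 360° = 282.6388° = 4.932977 rad.
Common terms: sin α = -0.539340, cos α = -0.842088, sin β = -0.975769, cos β = 0.218803, cos(α−β) = 0.342020, d² = 21.684936. Work in radians in the unit-radius frame; every candidate has L = ρ·(t + p + q).
LSL: p² = 2 + d² − 2cos(α−β) + 2d(sin α − sin β) = 27.065537; p = √p² = 5.202455; φ = atan2(cos β − cos α, d + sin α − sin β) = 0.205362 rad; t = (φ − α) mod 2π = 2.777301 rad, q = (β − φ) mod 2π = 4.727615 rad → L = 7.77·(2.777301 + 5.202455 + 4.727615) = 7.77·12.707371 = 98.736270 m
RSR: p² = 2 + d² − 2cos(α−β) + 2d(sin β − sin α) = 18.936255; p = √p² = 4.351581; φ = atan2(cos α − cos β, d − sin α + sin β) = -0.246276 rad; t = (α − φ) mod 2π = 3.957523 rad, q = (φ − β) mod 2π = 1.103932 rad → L = 7.77·(3.957523 + 4.351581 + 1.103932) = 7.77·9.413036 = 73.139287 m
LSR: p² = d² − 2 + 2cos(α−β) + 2d(sin α + sin β) = 6.258130; p = √p² = 2.501625; φ = atan2(−cos α − cos β, d + sin α + sin β) − atan2(−2, p) = 0.870278 rad; t = (φ − α) mod 2π = 3.442217 rad, q = (φ − β) mod 2π = 2.220486 rad → L = 7.77·(3.442217 + 2.501625 + 2.220486) = 7.77·8.164329 = 63.436833 m
RSL: p² = d² − 2 + 2cos(α−β) − 2d(sin α + sin β) = 34.479824; p = √p² = 5.871952; φ = atan2(cos α + cos β, d − sin α − sin β) − atan2(2, p) = -0.428926 rad; t = (α − φ) mod 2π = 4.140172 rad, q = (β − φ) mod 2π = 5.361903 rad → L = 7.77·(4.140172 + 5.871952 + 5.361903) = 7.77·15.374027 = 119.456190 m
RLR: c = (6 − d² + 2cos(α−β) + 2d(sin α − sin β))/8 = -1.367032, |c| > 1 → infeasible
LRL: c = (6 − d² + 2cos(α−β) − 2d(sin α − sin β))/8 = -2.383192, |c| > 1 → infeasible
Shortest: LSR with L = 63.436833 m ≈ 63.4368 m

63.4368 m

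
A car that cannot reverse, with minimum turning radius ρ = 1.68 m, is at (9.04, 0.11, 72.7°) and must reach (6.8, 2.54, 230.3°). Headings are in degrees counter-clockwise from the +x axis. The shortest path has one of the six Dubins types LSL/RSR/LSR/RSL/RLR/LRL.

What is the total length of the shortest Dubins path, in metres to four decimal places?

7.6109 m

Let ψ = atan2(Δy, Δx) = atan2(2.43, -2.24) = 132.6702° be the start→goal bearing.
Normalize: d = |goal − start| / ρ = 3.304921/1.68 = 1.967215, α = (θ_start − ψ) mod 360° = 300.0298° = 5.236508 rad, β = (θ_goal − ψ) mod 360° = 97.6298° = 1.703962 rad.
Common terms: sin α = -0.865765, cos α = 0.500450, sin β = 0.991147, cos β = -0.132772, cos(α−β) = -0.924546, d² = 3.869933. Work in radians in the unit-radius frame; every candidate has L = ρ·(t + p + q).
LSL: p² = 2 + d² − 2cos(α−β) + 2d(sin α − sin β) = 0.413137; p = √p² = 0.642758; φ = atan2(cos β − cos α, d + sin α − sin β) = -1.398334 rad; t = (φ − α) mod 2π = 5.931529 rad, q = (β − φ) mod 2π = 3.102295 rad → L = 1.68·(5.931529 + 0.642758 + 3.102295) = 1.68·9.676582 = 16.256658 m
RSR: p² = 2 + d² − 2cos(α−β) + 2d(sin β − sin α) = 15.024913; p = √p² = 3.876198; φ = atan2(cos α − cos β, d − sin α + sin β) = 0.164097 rad; t = (α − φ) mod 2π = 5.072411 rad, q = (φ − β) mod 2π = 4.743321 rad → L = 1.68·(5.072411 + 3.876198 + 4.743321) = 1.68·13.691930 = 23.002442 m
LSR: p² = d² − 2 + 2cos(α−β) + 2d(sin α + sin β) = 0.514146; p = √p² = 0.717040; φ = atan2(−cos α − cos β, d + sin α + sin β) − atan2(−2, p) = 1.052623 rad; t = (φ − α) mod 2π = 2.099300 rad, q = (φ − β) mod 2π = 5.631846 rad → L = 1.68·(2.099300 + 0.717040 + 5.631846) = 1.68·8.448186 = 14.192952 m
RSL: p² = d² − 2 + 2cos(α−β) − 2d(sin α + sin β) = -0.472463 < 0 → infeasible
RLR: c = (6 − d² + 2cos(α−β) + 2d(sin α − sin β))/8 = -0.878114; p = 2π − arccos c = 3.640483 rad; φ = atan2(cos α − cos β, d − sin α + sin β) = 0.164097 rad; t = (α − φ + p/2) mod 2π = 0.609467 rad, q = (α − β − t + p) mod 2π = 0.280377 rad → L = 1.68·(0.609467 + 3.640483 + 0.280377) = 1.68·4.530326 = 7.610948 m
LRL: c = (6 − d² + 2cos(α−β) − 2d(sin α − sin β))/8 = 0.948358; p = 2π − arccos c = 5.960407 rad; φ = atan2(cos β − cos α, d + sin α − sin β) = -1.398334 rad; t = (φ − α + p/2) mod 2π = 2.628547 rad, q = (β − α − t + p) mod 2π = 6.082499 rad → L = 1.68·(2.628547 + 5.960407 + 6.082499) = 1.68·14.671453 = 24.648041 m
Shortest: RLR with L = 7.610948 m ≈ 7.6109 m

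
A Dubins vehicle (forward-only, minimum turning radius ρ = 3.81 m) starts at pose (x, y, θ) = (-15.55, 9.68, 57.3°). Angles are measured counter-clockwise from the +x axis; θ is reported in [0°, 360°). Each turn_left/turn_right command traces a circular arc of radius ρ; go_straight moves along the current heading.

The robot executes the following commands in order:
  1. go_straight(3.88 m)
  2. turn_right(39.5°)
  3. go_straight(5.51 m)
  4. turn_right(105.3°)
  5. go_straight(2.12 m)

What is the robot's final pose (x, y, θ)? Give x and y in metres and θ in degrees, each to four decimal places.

(-1.1026, 10.6193, 272.5000°)

set_pose: (x, y, θ) = (-15.5500, 9.6800, 57.3000°), ρ = 3.81
go_straight(3.88): x += 3.88·cos θ, y += 3.88·sin θ → (-13.4539, 12.9451, 57.3000°)
turn_right(39.5°): centre at ρ to the right, rotate −39.5° → (-11.4124, 14.5144, 17.8000°)
go_straight(5.51): x += 5.51·cos θ, y += 5.51·sin θ → (-6.1662, 16.1987, 17.8000°)
turn_right(105.3°): centre at ρ to the right, rotate −105.3° → (-1.1951, 12.7373, -87.5000° ≡ 272.5000°)
go_straight(2.12): x += 2.12·cos θ, y += 2.12·sin θ → (-1.1026, 10.6193, 272.5000°)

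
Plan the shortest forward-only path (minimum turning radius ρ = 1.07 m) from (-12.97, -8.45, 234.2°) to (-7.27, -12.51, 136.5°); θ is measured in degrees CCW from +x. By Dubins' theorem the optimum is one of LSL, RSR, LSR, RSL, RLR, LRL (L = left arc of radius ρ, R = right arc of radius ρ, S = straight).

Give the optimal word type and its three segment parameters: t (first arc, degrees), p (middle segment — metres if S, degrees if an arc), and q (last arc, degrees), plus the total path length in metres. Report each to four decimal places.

Let ψ = atan2(Δy, Δx) = atan2(-4.06, 5.70) = -35.4615° be the start→goal bearing.
Normalize: d = |goal − start| / ρ = 6.998114/1.07 = 6.540293, α = (θ_start − ψ) mod 360° = 269.6615° = 4.706482 rad, β = (θ_goal − ψ) mod 360° = 171.9615° = 3.001295 rad.
Common terms: sin α = -0.999983, cos α = -0.005907, sin β = 0.139838, cos β = -0.990174, cos(α−β) = -0.133986, d² = 42.775439. Work in radians in the unit-radius frame; every candidate has L = ρ·(t + p + q).
LSL: p² = 2 + d² − 2cos(α−β) + 2d(sin α − sin β) = 30.133892; p = √p² = 5.489435; φ = atan2(cos β − cos α, d + sin α − sin β) = -0.180277 rad; t = (φ − α) mod 2π = 1.396427 rad, q = (β − φ) mod 2π = 3.181572 rad → L = 1.07·(1.396427 + 5.489435 + 3.181572) = 1.07·10.067433 = 10.772153 m
RSR: p² = 2 + d² − 2cos(α−β) + 2d(sin β − sin α) = 59.952931; p = √p² = 7.742928; φ = atan2(cos α − cos β, d − sin α + sin β) = 0.127463 rad; t = (α − φ) mod 2π = 4.579019 rad, q = (φ − β) mod 2π = 3.409353 rad → L = 1.07·(4.579019 + 7.742928 + 3.409353) = 1.07·15.731300 = 16.832491 m
LSR: p² = d² − 2 + 2cos(α−β) + 2d(sin α + sin β) = 29.256269; p = √p² = 5.408906; φ = atan2(−cos α − cos β, d + sin α + sin β) − atan2(−2, p) = 0.527766 rad; t = (φ − α) mod 2π = 2.104470 rad, q = (φ − β) mod 2π = 3.809656 rad → L = 1.07·(2.104470 + 5.408906 + 3.809656) = 1.07·11.323032 = 12.115645 m
RSL: p² = d² − 2 + 2cos(α−β) − 2d(sin α + sin β) = 51.758664; p = √p² = 7.194349; φ = atan2(cos α + cos β, d − sin α − sin β) − atan2(2, p) = -0.404943 rad; t = (α − φ) mod 2π = 5.111425 rad, q = (β − φ) mod 2π = 3.406238 rad → L = 1.07·(5.111425 + 7.194349 + 3.406238) = 1.07·15.712012 = 16.811853 m
RLR: c = (6 − d² + 2cos(α−β) + 2d(sin α − sin β))/8 = -6.494116, |c| > 1 → infeasible
LRL: c = (6 − d² + 2cos(α−β) − 2d(sin α − sin β))/8 = -2.766736, |c| > 1 → infeasible
Shortest: LSL with L = 10.772153 m ≈ 10.7722 m
Convert LSL to answer units (arcs ×180/π): t = 1.396427·180/π = 80.0094°, p = ρ·p = 1.07·5.489435 = 5.8737 m, q = 3.181572·180/π = 182.2906°, L = 10.7722 m.

LSL: t = 80.0094°, p = 5.8737 m, q = 182.2906°, L = 10.7722 m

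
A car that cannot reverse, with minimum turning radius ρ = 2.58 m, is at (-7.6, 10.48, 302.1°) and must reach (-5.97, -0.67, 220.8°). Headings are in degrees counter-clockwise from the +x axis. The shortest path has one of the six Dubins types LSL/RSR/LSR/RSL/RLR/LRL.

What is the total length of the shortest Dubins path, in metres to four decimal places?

Let ψ = atan2(Δy, Δx) = atan2(-11.15, 1.63) = -81.6829° be the start→goal bearing.
Normalize: d = |goal − start| / ρ = 11.268514/2.58 = 4.367641, α = (θ_start − ψ) mod 360° = 23.7829° = 0.415091 rad, β = (θ_goal − ψ) mod 360° = 302.4829° = 5.279323 rad.
Common terms: sin α = 0.403273, cos α = 0.915080, sin β = -0.843551, cos β = 0.537048, cos(α−β) = 0.151261, d² = 19.076287. Work in radians in the unit-radius frame; every candidate has L = ρ·(t + p + q).
LSL: p² = 2 + d² − 2cos(α−β) + 2d(sin α − sin β) = 31.665127; p = √p² = 5.627178; φ = atan2(cos β − cos α, d + sin α − sin β) = -0.067230 rad; t = (φ − α) mod 2π = 5.800865 rad, q = (β − φ) mod 2π = 5.346553 rad → L = 2.58·(5.800865 + 5.627178 + 5.346553) = 2.58·16.774595 = 43.278456 m
RSR: p² = 2 + d² − 2cos(α−β) + 2d(sin β − sin α) = 9.882405; p = √p² = 3.143629; φ = atan2(cos α − cos β, d − sin α + sin β) = 0.120545 rad; t = (α − φ) mod 2π = 0.294546 rad, q = (φ − β) mod 2π = 1.124407 rad → L = 2.58·(0.294546 + 3.143629 + 1.124407) = 2.58·4.562582 = 11.771461 m
LSR: p² = d² − 2 + 2cos(α−β) + 2d(sin α + sin β) = 13.532852; p = √p² = 3.678702; φ = atan2(−cos α − cos β, d + sin α + sin β) − atan2(−2, p) = 0.143813 rad; t = (φ − α) mod 2π = 6.011908 rad, q = (φ − β) mod 2π = 1.147676 rad → L = 2.58·(6.011908 + 3.678702 + 1.147676) = 2.58·10.838286 = 27.962778 m
RSL: p² = d² − 2 + 2cos(α−β) − 2d(sin α + sin β) = 21.224767; p = √p² = 4.607034; φ = atan2(cos α + cos β, d − sin α − sin β) − atan2(2, p) = -0.116252 rad; t = (α − φ) mod 2π = 0.531343 rad, q = (β − φ) mod 2π = 5.395575 rad → L = 2.58·(0.531343 + 4.607034 + 5.395575) = 2.58·10.533953 = 27.177598 m
RLR: c = (6 − d² + 2cos(α−β) + 2d(sin α − sin β))/8 = -0.235301; p = 2π − arccos c = 4.474861 rad; φ = atan2(cos α − cos β, d − sin α + sin β) = 0.120545 rad; t = (α − φ + p/2) mod 2π = 2.531976 rad, q = (α − β − t + p) mod 2π = 3.361838 rad → L = 2.58·(2.531976 + 4.474861 + 3.361838) = 2.58·10.368675 = 26.751181 m
LRL: c = (6 − d² + 2cos(α−β) − 2d(sin α − sin β))/8 = -2.958141, |c| > 1 → infeasible
Shortest: RSR with L = 11.771461 m ≈ 11.7715 m

11.7715 m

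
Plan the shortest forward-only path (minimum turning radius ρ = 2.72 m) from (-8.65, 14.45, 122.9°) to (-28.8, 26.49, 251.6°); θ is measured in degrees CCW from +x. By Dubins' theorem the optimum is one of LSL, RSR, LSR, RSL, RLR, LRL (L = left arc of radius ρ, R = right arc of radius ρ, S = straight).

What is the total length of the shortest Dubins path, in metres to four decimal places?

Let ψ = atan2(Δy, Δx) = atan2(12.04, -20.15) = 149.1409° be the start→goal bearing.
Normalize: d = |goal − start| / ρ = 23.473051/2.72 = 8.629798, α = (θ_start − ψ) mod 360° = 333.7591° = 5.825195 rad, β = (θ_goal − ψ) mod 360° = 102.4591° = 1.788249 rad.
Common terms: sin α = -0.442146, cos α = 0.896943, sin β = 0.976450, cos β = -0.215743, cos(α−β) = -0.625243, d² = 74.473413. Work in radians in the unit-radius frame; every candidate has L = ρ·(t + p + q).
LSL: p² = 2 + d² − 2cos(α−β) + 2d(sin α − sin β) = 53.239497; p = √p² = 7.296540; φ = atan2(cos β − cos α, d + sin α − sin β) = -0.153092 rad; t = (φ − α) mod 2π = 0.304898 rad, q = (β − φ) mod 2π = 1.941341 rad → L = 2.72·(0.304898 + 7.296540 + 1.941341) = 2.72·9.542779 = 25.956358 m
RSR: p² = 2 + d² − 2cos(α−β) + 2d(sin β − sin α) = 102.208300; p = √p² = 10.109812; φ = atan2(cos α − cos β, d − sin α + sin β) = 0.110283 rad; t = (α − φ) mod 2π = 5.714912 rad, q = (φ − β) mod 2π = 4.605220 rad → L = 2.72·(5.714912 + 10.109812 + 4.605220) = 2.72·20.429944 = 55.569447 m
LSR: p² = d² − 2 + 2cos(α−β) + 2d(sin α + sin β) = 80.444800; p = √p² = 8.969103; φ = atan2(−cos α − cos β, d + sin α + sin β) − atan2(−2, p) = 0.145201 rad; t = (φ − α) mod 2π = 0.603191 rad, q = (φ − β) mod 2π = 4.640138 rad → L = 2.72·(0.603191 + 8.969103 + 4.640138) = 2.72·14.212432 = 38.657814 m
RSL: p² = d² − 2 + 2cos(α−β) − 2d(sin α + sin β) = 62.001056; p = √p² = 7.874075; φ = atan2(cos α + cos β, d − sin α − sin β) − atan2(2, p) = -0.164790 rad; t = (α − φ) mod 2π = 5.989985 rad, q = (β − φ) mod 2π = 1.953039 rad → L = 2.72·(5.989985 + 7.874075 + 1.953039) = 2.72·15.817099 = 43.022510 m
RLR: c = (6 − d² + 2cos(α−β) + 2d(sin α − sin β))/8 = -11.776037, |c| > 1 → infeasible
LRL: c = (6 − d² + 2cos(α−β) − 2d(sin α − sin β))/8 = -5.654937, |c| > 1 → infeasible
Shortest: LSL with L = 25.956358 m ≈ 25.9564 m

25.9564 m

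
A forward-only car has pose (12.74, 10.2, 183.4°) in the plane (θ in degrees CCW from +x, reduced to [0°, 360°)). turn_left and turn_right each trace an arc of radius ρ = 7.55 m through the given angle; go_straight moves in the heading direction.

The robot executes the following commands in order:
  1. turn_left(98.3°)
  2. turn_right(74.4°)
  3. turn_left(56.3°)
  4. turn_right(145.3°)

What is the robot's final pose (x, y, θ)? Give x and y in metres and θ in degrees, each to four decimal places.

(-16.3264, -15.7131, 118.3000°)

set_pose: (x, y, θ) = (12.7400, 10.2000, 183.4000°), ρ = 7.55
turn_left(98.3°): centre at ρ to the left, rotate +98.3° → (5.7946, 1.1322, 281.7000°)
turn_right(74.4°): centre at ρ to the right, rotate −74.4° → (1.8643, -7.1079, 207.3000°)
turn_left(56.3°): centre at ρ to the left, rotate +56.3° → (-2.1758, -12.9753, 263.6000°)
turn_right(145.3°): centre at ρ to the right, rotate −145.3° → (-16.3264, -15.7131, 118.3000°)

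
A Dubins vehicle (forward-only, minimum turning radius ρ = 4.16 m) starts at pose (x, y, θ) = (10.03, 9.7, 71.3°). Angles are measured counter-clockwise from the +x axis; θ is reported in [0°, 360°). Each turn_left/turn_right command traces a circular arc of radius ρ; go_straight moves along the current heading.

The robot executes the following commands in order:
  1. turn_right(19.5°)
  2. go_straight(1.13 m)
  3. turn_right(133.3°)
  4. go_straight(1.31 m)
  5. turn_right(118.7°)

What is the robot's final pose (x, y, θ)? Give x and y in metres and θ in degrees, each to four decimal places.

(13.4264, 4.0545, 159.8000°)

set_pose: (x, y, θ) = (10.0300, 9.7000, 71.3000°), ρ = 4.16
turn_right(19.5°): centre at ρ to the right, rotate −19.5° → (10.7012, 10.9388, 51.8000°)
go_straight(1.13): x += 1.13·cos θ, y += 1.13·sin θ → (11.4000, 11.8268, 51.8000°)
turn_right(133.3°): centre at ρ to the right, rotate −133.3° → (18.7835, 9.8692, -81.5000° ≡ 278.5000°)
go_straight(1.31): x += 1.31·cos θ, y += 1.31·sin θ → (18.9771, 8.5735, 278.5000°)
turn_right(118.7°): centre at ρ to the right, rotate −118.7° → (13.4264, 4.0545, 159.8000°)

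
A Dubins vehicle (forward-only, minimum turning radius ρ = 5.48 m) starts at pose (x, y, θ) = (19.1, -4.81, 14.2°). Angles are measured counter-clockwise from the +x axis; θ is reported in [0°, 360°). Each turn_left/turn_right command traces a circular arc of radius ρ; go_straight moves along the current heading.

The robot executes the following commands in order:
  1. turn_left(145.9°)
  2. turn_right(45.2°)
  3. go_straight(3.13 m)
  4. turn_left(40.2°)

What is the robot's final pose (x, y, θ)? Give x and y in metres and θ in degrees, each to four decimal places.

(12.5345, 14.0032, 155.1000°)

set_pose: (x, y, θ) = (19.1000, -4.8100, 14.2000°), ρ = 5.48
turn_left(145.9°): centre at ρ to the left, rotate +145.9° → (19.6210, 5.6553, 160.1000°)
turn_right(45.2°): centre at ρ to the right, rotate −45.2° → (16.5157, 8.5008, 114.9000°)
go_straight(3.13): x += 3.13·cos θ, y += 3.13·sin θ → (15.1978, 11.3399, 114.9000°)
turn_left(40.2°): centre at ρ to the left, rotate +40.2° → (12.5345, 14.0032, 155.1000°)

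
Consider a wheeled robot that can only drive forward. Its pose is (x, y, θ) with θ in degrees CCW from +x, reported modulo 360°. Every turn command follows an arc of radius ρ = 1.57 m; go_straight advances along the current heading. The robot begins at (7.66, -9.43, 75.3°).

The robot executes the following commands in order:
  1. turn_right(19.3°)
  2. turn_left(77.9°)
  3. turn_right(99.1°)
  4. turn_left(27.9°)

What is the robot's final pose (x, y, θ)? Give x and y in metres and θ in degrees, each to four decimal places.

set_pose: (x, y, θ) = (7.6600, -9.4300, 75.3000°), ρ = 1.57
turn_right(19.3°): centre at ρ to the right, rotate −19.3° → (7.8770, -8.9505, 56.0000°)
turn_left(77.9°): centre at ρ to the left, rotate +77.9° → (7.7067, -6.9839, 133.9000°)
turn_right(99.1°): centre at ρ to the right, rotate −99.1° → (7.9419, -4.6060, 34.8000°)
turn_left(27.9°): centre at ρ to the left, rotate +27.9° → (8.4411, -4.0369, 62.7000°)

(8.4411, -4.0369, 62.7000°)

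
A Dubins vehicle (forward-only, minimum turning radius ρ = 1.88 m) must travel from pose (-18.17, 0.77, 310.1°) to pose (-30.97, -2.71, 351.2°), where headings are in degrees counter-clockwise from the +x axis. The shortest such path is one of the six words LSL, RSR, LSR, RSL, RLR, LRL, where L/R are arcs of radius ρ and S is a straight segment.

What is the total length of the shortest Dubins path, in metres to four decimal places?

21.4729 m

Let ψ = atan2(Δy, Δx) = atan2(-3.48, -12.80) = -164.7903° be the start→goal bearing.
Normalize: d = |goal − start| / ρ = 13.264630/1.88 = 7.055654, α = (θ_start − ψ) mod 360° = 114.8903° = 2.005215 rad, β = (θ_goal − ψ) mod 360° = 155.9903° = 2.722545 rad.
Common terms: sin α = 0.907115, cos α = -0.420883, sin β = 0.406891, cos β = -0.913477, cos(α−β) = 0.753563, d² = 49.782254. Work in radians in the unit-radius frame; every candidate has L = ρ·(t + p + q).
LSL: p² = 2 + d² − 2cos(α−β) + 2d(sin α − sin β) = 57.333948; p = √p² = 7.571918; φ = atan2(cos β − cos α, d + sin α − sin β) = -0.065101 rad; t = (φ − α) mod 2π = 4.212869 rad, q = (β − φ) mod 2π = 2.787646 rad → L = 1.88·(4.212869 + 7.571918 + 2.787646) = 1.88·14.572434 = 27.396176 m
RSR: p² = 2 + d² − 2cos(α−β) + 2d(sin β − sin α) = 43.216308; p = √p² = 6.573911; φ = atan2(cos α − cos β, d − sin α + sin β) = 0.075002 rad; t = (α − φ) mod 2π = 1.930213 rad, q = (φ − β) mod 2π = 3.635642 rad → L = 1.88·(1.930213 + 6.573911 + 3.635642) = 1.88·12.139766 = 22.822760 m
LSR: p² = d² − 2 + 2cos(α−β) + 2d(sin α + sin β) = 67.831719; p = √p² = 8.236001; φ = atan2(−cos α − cos β, d + sin α + sin β) − atan2(−2, p) = 0.396323 rad; t = (φ − α) mod 2π = 4.674293 rad, q = (φ − β) mod 2π = 3.956963 rad → L = 1.88·(4.674293 + 8.236001 + 3.956963) = 1.88·16.867258 = 31.710444 m
RSL: p² = d² − 2 + 2cos(α−β) − 2d(sin α + sin β) = 30.747043; p = √p² = 5.545002; φ = atan2(cos α + cos β, d − sin α − sin β) − atan2(2, p) = -0.574509 rad; t = (α − φ) mod 2π = 2.579724 rad, q = (β − φ) mod 2π = 3.297054 rad → L = 1.88·(2.579724 + 5.545002 + 3.297054) = 1.88·11.421779 = 21.472944 m
RLR: c = (6 − d² + 2cos(α−β) + 2d(sin α − sin β))/8 = -4.402038, |c| > 1 → infeasible
LRL: c = (6 − d² + 2cos(α−β) − 2d(sin α − sin β))/8 = -6.166743, |c| > 1 → infeasible
Shortest: RSL with L = 21.472944 m ≈ 21.4729 m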